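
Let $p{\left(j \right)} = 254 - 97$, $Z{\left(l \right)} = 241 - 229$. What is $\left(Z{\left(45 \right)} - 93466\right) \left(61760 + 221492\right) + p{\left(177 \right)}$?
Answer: $-26471032251$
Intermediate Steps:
$Z{\left(l \right)} = 12$
$p{\left(j \right)} = 157$
$\left(Z{\left(45 \right)} - 93466\right) \left(61760 + 221492\right) + p{\left(177 \right)} = \left(12 - 93466\right) \left(61760 + 221492\right) + 157 = \left(-93454\right) 283252 + 157 = -26471032408 + 157 = -26471032251$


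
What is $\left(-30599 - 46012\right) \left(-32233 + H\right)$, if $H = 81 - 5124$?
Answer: $2855751636$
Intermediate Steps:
$H = -5043$ ($H = 81 - 5124 = -5043$)
$\left(-30599 - 46012\right) \left(-32233 + H\right) = \left(-30599 - 46012\right) \left(-32233 - 5043\right) = \left(-76611\right) \left(-37276\right) = 2855751636$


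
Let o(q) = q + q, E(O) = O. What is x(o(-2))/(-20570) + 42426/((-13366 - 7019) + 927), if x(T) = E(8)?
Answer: -24246069/11118085 ≈ -2.1808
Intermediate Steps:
o(q) = 2*q
x(T) = 8
x(o(-2))/(-20570) + 42426/((-13366 - 7019) + 927) = 8/(-20570) + 42426/((-13366 - 7019) + 927) = 8*(-1/20570) + 42426/(-20385 + 927) = -4/10285 + 42426/(-19458) = -4/10285 + 42426*(-1/19458) = -4/10285 - 2357/1081 = -24246069/11118085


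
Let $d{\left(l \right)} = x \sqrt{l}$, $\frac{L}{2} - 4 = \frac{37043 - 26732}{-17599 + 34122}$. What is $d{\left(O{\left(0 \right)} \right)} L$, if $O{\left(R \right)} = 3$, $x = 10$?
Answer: $\frac{1528060 \sqrt{3}}{16523} \approx 160.18$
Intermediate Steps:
$L = \frac{152806}{16523}$ ($L = 8 + 2 \frac{37043 - 26732}{-17599 + 34122} = 8 + 2 \cdot \frac{10311}{16523} = 8 + \frac{20622}{16523} = \frac{152806}{16523} \approx 9.2481$)
$d{\left(l \right)} = 10 \sqrt{l}$
$d{\left(O{\left(0 \right)} \right)} L = 10 \sqrt{3} \cdot \frac{152806}{16523} = \frac{1528060 \sqrt{3}}{16523}$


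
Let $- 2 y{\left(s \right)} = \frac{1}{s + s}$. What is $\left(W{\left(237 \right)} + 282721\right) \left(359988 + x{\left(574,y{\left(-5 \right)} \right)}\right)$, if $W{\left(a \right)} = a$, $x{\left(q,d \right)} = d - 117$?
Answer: $\frac{1018283925659}{10} \approx 1.0183 \cdot 10^{11}$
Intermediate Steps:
$y{\left(s \right)} = - \frac{1}{4 s}$ ($y{\left(s \right)} = - \frac{1}{2 \left(s + s\right)} = - \frac{1}{2 \cdot 2 s} = - \frac{\frac{1}{2} \frac{1}{s}}{2} = - \frac{1}{4 s}$)
$x{\left(q,d \right)} = -117 + d$ ($x{\left(q,d \right)} = d - 117 = -117 + d$)
$\left(W{\left(237 \right)} + 282721\right) \left(359988 + x{\left(574,y{\left(-5 \right)} \right)}\right) = \left(237 + 282721\right) \left(359988 - \left(117 + \frac{1}{4 \left(-5\right)}\right)\right) = 282958 \left(359988 - \frac{2339}{20}\right) = 282958 \cdot \frac{7197421}{20} = \frac{1018283925659}{10}$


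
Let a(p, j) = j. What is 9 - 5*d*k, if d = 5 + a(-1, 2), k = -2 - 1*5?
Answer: 254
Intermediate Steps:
k = -7 (k = -2 - 5 = -7)
d = 7 (d = 5 + 2 = 7)
9 - 5*d*k = 9 - 35*(-7) = 9 - 5*(-49) = 9 + 245 = 254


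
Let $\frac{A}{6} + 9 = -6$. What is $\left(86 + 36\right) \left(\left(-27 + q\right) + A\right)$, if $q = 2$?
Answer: $-14030$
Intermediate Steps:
$A = -90$ ($A = -54 + 6 \left(-6\right) = -54 - 36 = -90$)
$\left(86 + 36\right) \left(\left(-27 + q\right) + A\right) = \left(86 + 36\right) \left(\left(-27 + 2\right) - 90\right) = 122 \left(-25 - 90\right) = 122 \left(-115\right) = -14030$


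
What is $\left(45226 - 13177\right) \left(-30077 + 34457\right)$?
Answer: $140374620$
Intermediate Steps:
$\left(45226 - 13177\right) \left(-30077 + 34457\right) = 32049 \cdot 4380 = 140374620$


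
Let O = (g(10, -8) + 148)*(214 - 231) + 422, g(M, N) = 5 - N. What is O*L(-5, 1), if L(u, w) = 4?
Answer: -9260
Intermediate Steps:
O = -2315 (O = ((5 - 1*(-8)) + 148)*(214 - 231) + 422 = ((5 + 8) + 148)*(-17) + 422 = (13 + 148)*(-17) + 422 = 161*(-17) + 422 = -2737 + 422 = -2315)
O*L(-5, 1) = -2315*4 = -9260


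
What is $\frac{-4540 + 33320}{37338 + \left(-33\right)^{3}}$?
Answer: $\frac{28780}{1401} \approx 20.542$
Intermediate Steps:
$\frac{-4540 + 33320}{37338 + \left(-33\right)^{3}} = \frac{28780}{37338 - 35937} = \frac{28780}{1401}$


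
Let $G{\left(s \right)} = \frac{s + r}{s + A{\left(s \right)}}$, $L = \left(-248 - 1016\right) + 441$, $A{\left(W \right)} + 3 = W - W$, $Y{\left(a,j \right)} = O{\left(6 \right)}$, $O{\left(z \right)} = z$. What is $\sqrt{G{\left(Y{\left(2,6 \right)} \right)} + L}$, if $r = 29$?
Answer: $\frac{i \sqrt{7302}}{3} \approx 28.484 i$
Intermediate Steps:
$Y{\left(a,j \right)} = 6$
$A{\left(W \right)} = -3$ ($A{\left(W \right)} = -3 + \left(W - W\right) = -3 + 0 = -3$)
$L = -823$ ($L = -1264 + 441 = -823$)
$G{\left(s \right)} = \frac{29 + s}{-3 + s}$ ($G{\left(s \right)} = \frac{s + 29}{s - 3} = \frac{29 + s}{-3 + s}$)
$\sqrt{G{\left(Y{\left(2,6 \right)} \right)} + L} = \sqrt{\frac{29 + 6}{-3 + 6} - 823} = \sqrt{\frac{1}{3} \cdot 35 - 823} = \sqrt{\frac{35}{3} - 823} = \sqrt{- \frac{2434}{3}} = \frac{i \sqrt{7302}}{3}$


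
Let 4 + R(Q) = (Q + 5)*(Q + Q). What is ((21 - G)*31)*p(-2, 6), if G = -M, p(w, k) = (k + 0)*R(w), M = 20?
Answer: -122016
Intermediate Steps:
R(Q) = -4 + 2*Q*(5 + Q) (R(Q) = -4 + (Q + 5)*(Q + Q) = -4 + (5 + Q)*(2*Q) = -4 + 2*Q*(5 + Q))
p(w, k) = k*(-4 + 2*w² + 10*w) (p(w, k) = (k + 0)*(-4 + 2*w² + 10*w) = k*(-4 + 2*w² + 10*w))
G = -20 (G = -1*20 = -20)
((21 - G)*31)*p(-2, 6) = ((21 - 1*(-20))*31)*(2*6*(-2 + (-2)² + 5*(-2))) = ((21 + 20)*31)*(2*6*(-2 + 4 - 10)) = (41*31)*(2*6*(-8)) = 1271*(-96) = -122016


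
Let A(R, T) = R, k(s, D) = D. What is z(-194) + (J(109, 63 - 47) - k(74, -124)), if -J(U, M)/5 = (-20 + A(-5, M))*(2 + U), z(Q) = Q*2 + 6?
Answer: 13617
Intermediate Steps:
z(Q) = 6 + 2*Q (z(Q) = 2*Q + 6 = 6 + 2*Q)
J(U, M) = 250 + 125*U (J(U, M) = -5*(-20 - 5)*(2 + U) = -(-125)*(2 + U) = -5*(-50 - 25*U) = 250 + 125*U)
z(-194) + (J(109, 63 - 47) - k(74, -124)) = (6 + 2*(-194)) + ((250 + 125*109) - 1*(-124)) = (6 - 388) + ((250 + 13625) + 124) = -382 + (13875 + 124) = -382 + 13999 = 13617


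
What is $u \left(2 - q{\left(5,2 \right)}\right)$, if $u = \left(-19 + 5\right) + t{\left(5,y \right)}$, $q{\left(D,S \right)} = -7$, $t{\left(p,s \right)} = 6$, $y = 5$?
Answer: $-72$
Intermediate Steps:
$u = -8$ ($u = \left(-19 + 5\right) + 6 = -14 + 6 = -8$)
$u \left(2 - q{\left(5,2 \right)}\right) = - 8 \left(2 - -7\right) = - 8 \left(2 + 7\right) = \left(-8\right) 9 = -72$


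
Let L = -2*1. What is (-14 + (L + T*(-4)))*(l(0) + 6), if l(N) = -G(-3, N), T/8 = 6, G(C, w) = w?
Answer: -1248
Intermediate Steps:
L = -2
T = 48 (T = 8*6 = 48)
l(N) = -N
(-14 + (L + T*(-4)))*(l(0) + 6) = (-14 + (-2 + 48*(-4)))*(-1*0 + 6) = (-14 + (-2 - 192))*(0 + 6) = (-14 - 194)*6 = -208*6 = -1248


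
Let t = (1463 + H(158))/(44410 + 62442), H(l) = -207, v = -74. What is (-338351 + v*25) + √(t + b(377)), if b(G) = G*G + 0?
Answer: -340201 + 3*√11269004574387/26713 ≈ -3.3982e+5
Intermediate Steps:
b(G) = G² (b(G) = G² + 0 = G²)
t = 314/26713 (t = (1463 - 207)/(44410 + 62442) = 1256/106852 = 1256*(1/106852) = 314/26713 ≈ 0.011755)
(-338351 + v*25) + √(t + b(377)) = (-338351 - 74*25) + √(314/26713 + 377²) = (-338351 - 1850) + √(314/26713 + 142129) = -340201 + √(3796692291/26713) = -340201 + 3*√11269004574387/26713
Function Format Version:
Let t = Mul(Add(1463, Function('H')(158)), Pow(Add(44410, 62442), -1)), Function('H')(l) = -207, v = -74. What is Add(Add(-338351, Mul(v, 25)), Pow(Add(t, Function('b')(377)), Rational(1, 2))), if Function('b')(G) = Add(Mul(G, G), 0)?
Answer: Add(-340201, Mul(Rational(3, 26713), Pow(11269004574387, Rational(1, 2)))) ≈ -3.3982e+5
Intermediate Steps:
Function('b')(G) = Pow(G, 2) (Function('b')(G) = Add(Pow(G, 2), 0) = Pow(G, 2))
t = Rational(314, 26713) (t = Mul(Add(1463, -207), Pow(Add(44410, 62442), -1)) = Mul(1256, Pow(106852, -1)) = Mul(1256, Rational(1, 106852)) = Rational(314, 26713) ≈ 0.011755)
Add(Add(-338351, Mul(v, 25)), Pow(Add(t, Function('b')(377)), Rational(1, 2))) = Add(Add(-338351, Mul(-74, 25)), Pow(Add(Rational(314, 26713), Pow(377, 2)), Rational(1, 2))) = Add(Add(-338351, -1850), Pow(Add(Rational(314, 26713), 142129), Rational(1, 2))) = Add(-340201, Pow(Rational(3796692291, 26713), Rational(1, 2))) = Add(-340201, Mul(Rational(3, 26713), Pow(11269004574387, Rational(1, 2))))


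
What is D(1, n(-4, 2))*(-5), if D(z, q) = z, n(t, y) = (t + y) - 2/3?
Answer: -5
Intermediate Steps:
n(t, y) = -⅔ + t + y (n(t, y) = (t + y) - 2*⅓ = (t + y) - ⅔ = -⅔ + t + y)
D(1, n(-4, 2))*(-5) = 1*(-5) = -5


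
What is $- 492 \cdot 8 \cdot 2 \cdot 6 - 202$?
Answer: $-47434$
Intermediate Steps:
$- 492 \cdot 8 \cdot 2 \cdot 6 - 202 = - 492 \cdot 16 \cdot 6 - 202 = \left(-492\right) 96 - 202 = -47232 - 202 = -47434$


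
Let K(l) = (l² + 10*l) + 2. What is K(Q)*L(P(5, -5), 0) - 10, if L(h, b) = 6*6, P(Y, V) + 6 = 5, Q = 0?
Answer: 62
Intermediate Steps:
K(l) = 2 + l² + 10*l
P(Y, V) = -1 (P(Y, V) = -6 + 5 = -1)
L(h, b) = 36
K(Q)*L(P(5, -5), 0) - 10 = (2 + 0² + 10*0)*36 - 10 = (2 + 0 + 0)*36 - 10 = 2*36 - 10 = 72 - 10 = 62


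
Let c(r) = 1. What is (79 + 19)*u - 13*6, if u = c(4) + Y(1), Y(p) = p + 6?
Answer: 706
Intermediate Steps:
Y(p) = 6 + p
u = 8 (u = 1 + (6 + 1) = 1 + 7 = 8)
(79 + 19)*u - 13*6 = (79 + 19)*8 - 13*6 = 98*8 - 78 = 784 - 78 = 706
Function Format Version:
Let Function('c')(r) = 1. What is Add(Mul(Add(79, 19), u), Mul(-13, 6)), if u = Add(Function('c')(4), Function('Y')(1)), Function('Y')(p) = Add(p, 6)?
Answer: 706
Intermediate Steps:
Function('Y')(p) = Add(6, p)
u = 8 (u = Add(1, Add(6, 1)) = Add(1, 7) = 8)
Add(Mul(Add(79, 19), u), Mul(-13, 6)) = Add(Mul(Add(79, 19), 8), Mul(-13, 6)) = Add(Mul(98, 8), -78) = Add(784, -78) = 706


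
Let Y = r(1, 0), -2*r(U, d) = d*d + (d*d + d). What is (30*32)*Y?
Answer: 0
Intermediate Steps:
r(U, d) = -d**2 - d/2 (r(U, d) = -(d*d + (d*d + d))/2 = -(d**2 + (d**2 + d))/2 = -(d**2 + (d + d**2))/2 = -(d + 2*d**2)/2 = -d**2 - d/2)
Y = 0 (Y = -1*0*(1/2 + 0) = -1*0*1/2 = 0)
(30*32)*Y = (30*32)*0 = 960*0 = 0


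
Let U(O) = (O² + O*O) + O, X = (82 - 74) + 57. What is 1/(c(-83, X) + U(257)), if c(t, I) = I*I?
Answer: 1/136580 ≈ 7.3217e-6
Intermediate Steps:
X = 65 (X = 8 + 57 = 65)
c(t, I) = I²
U(O) = O + 2*O² (U(O) = (O² + O²) + O = 2*O² + O = O + 2*O²)
1/(c(-83, X) + U(257)) = 1/(65² + 257*(1 + 2*257)) = 1/(4225 + 257*(1 + 514)) = 1/(4225 + 257*515) = 1/(4225 + 132355) = 1/136580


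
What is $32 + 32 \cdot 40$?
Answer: $1312$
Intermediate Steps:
$32 + 32 \cdot 40 = 32 + 1280 = 1312$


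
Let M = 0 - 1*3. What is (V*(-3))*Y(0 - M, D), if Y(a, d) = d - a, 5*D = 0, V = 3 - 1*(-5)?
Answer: 72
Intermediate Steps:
M = -3 (M = 0 - 3 = -3)
V = 8 (V = 3 + 5 = 8)
D = 0 (D = (⅕)*0 = 0)
(V*(-3))*Y(0 - M, D) = (8*(-3))*(0 - (0 - 1*(-3))) = -24*(0 - (0 + 3)) = -24*(0 - 1*3) = -24*(0 - 3) = -24*(-3) = 72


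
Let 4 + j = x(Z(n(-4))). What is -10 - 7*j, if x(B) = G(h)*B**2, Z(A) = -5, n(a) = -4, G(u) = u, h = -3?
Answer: 543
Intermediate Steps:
x(B) = -3*B**2
j = -79 (j = -4 - 3*(-5)**2 = -4 - 3*25 = -4 - 75 = -79)
-10 - 7*j = -10 - 7*(-79) = -10 + 553 = 543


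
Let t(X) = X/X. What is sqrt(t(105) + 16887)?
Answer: 2*sqrt(4222) ≈ 129.95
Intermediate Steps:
t(X) = 1
sqrt(t(105) + 16887) = sqrt(1 + 16887) = sqrt(16888) = 2*sqrt(4222)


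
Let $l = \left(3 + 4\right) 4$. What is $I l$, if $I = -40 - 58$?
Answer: $-2744$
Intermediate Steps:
$l = 28$ ($l = 7 \cdot 4 = 28$)
$I = -98$ ($I = -40 - 58 = -98$)
$I l = \left(-98\right) 28 = -2744$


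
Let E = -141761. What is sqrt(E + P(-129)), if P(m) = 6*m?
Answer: I*sqrt(142535) ≈ 377.54*I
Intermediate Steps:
sqrt(E + P(-129)) = sqrt(-141761 + 6*(-129)) = sqrt(-141761 - 774) = sqrt(-142535) = I*sqrt(142535)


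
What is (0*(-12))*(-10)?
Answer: 0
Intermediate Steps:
(0*(-12))*(-10) = 0*(-10) = 0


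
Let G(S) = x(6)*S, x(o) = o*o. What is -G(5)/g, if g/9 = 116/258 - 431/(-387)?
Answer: -1548/121 ≈ -12.793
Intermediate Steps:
x(o) = o²
G(S) = 36*S (G(S) = 6²*S = 36*S)
g = 605/43 (g = 9*(116/258 - 431/(-387)) = 9*(116*(1/258) - 431*(-1/387)) = 9*(58/129 + 431/387) = 9*(605/387) = 605/43 ≈ 14.070)
-G(5)/g = -36*5/605/43 = -180*43/605 = -1*1548/121 = -1548/121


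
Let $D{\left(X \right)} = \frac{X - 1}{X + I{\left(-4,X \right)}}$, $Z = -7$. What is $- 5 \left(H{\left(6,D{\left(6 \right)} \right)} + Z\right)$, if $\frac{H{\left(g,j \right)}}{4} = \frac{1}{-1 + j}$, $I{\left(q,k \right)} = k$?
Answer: $\frac{485}{7} \approx 69.286$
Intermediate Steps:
$D{\left(X \right)} = \frac{-1 + X}{2 X}$ ($D{\left(X \right)} = \frac{X - 1}{X + X} = \frac{-1 + X}{2 X}$)
$H{\left(g,j \right)} = \frac{4}{-1 + j}$
$- 5 \left(H{\left(6,D{\left(6 \right)} \right)} + Z\right) = - 5 \left(\frac{4}{-1 + \frac{-1 + 6}{2 \cdot 6}} - 7\right) = - 5 \left(\frac{4}{-1 + \frac{1}{2} \cdot \frac{1}{6} \cdot 5} - 7\right) = - 5 \left(\frac{4}{-1 + \frac{5}{12}} - 7\right) = - 5 \left(\frac{4}{- \frac{7}{12}} - 7\right) = - 5 \left(4 \left(- \frac{12}{7}\right) - 7\right) = - 5 \left(- \frac{48}{7} - 7\right) = \left(-5\right) \left(- \frac{97}{7}\right) = \frac{485}{7}$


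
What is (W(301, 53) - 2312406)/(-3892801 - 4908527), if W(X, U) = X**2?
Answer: 2221805/8801328 ≈ 0.25244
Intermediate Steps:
(W(301, 53) - 2312406)/(-3892801 - 4908527) = (301**2 - 2312406)/(-3892801 - 4908527) = (90601 - 2312406)/(-8801328) = -2221805*(-1/8801328) = 2221805/8801328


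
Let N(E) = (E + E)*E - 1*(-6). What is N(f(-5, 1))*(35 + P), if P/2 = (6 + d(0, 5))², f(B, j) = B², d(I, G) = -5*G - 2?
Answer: 1151752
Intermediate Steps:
d(I, G) = -2 - 5*G
N(E) = 6 + 2*E² (N(E) = (2*E)*E + 6 = 2*E² + 6 = 6 + 2*E²)
P = 882 (P = 2*(6 + (-2 - 5*5))² = 2*(6 + (-2 - 25))² = 2*(6 - 27)² = 2*(-21)² = 2*441 = 882)
N(f(-5, 1))*(35 + P) = (6 + 2*((-5)²)²)*(35 + 882) = (6 + 2*25²)*917 = (6 + 2*625)*917 = (6 + 1250)*917 = 1256*917 = 1151752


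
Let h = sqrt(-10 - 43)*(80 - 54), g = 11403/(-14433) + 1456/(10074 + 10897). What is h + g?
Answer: -72705955/100891481 + 26*I*sqrt(53) ≈ -0.72064 + 189.28*I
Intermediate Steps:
g = -72705955/100891481 (g = 11403*(-1/14433) + 1456/20971 = -3801/4811 + 1456*(1/20971) = -3801/4811 + 1456/20971 = -72705955/100891481 ≈ -0.72064)
h = 26*I*sqrt(53) (h = sqrt(-53)*26 = (I*sqrt(53))*26 = 26*I*sqrt(53) ≈ 189.28*I)
h + g = 26*I*sqrt(53) - 72705955/100891481 = -72705955/100891481 + 26*I*sqrt(53)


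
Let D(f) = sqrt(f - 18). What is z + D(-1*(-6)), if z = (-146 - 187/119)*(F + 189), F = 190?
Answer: -391507/7 + 2*I*sqrt(3) ≈ -55930.0 + 3.4641*I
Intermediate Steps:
D(f) = sqrt(-18 + f)
z = -391507/7 (z = (-146 - 187/119)*(190 + 189) = (-146 - 187*1/119)*379 = (-146 - 11/7)*379 = -1033/7*379 = -391507/7 ≈ -55930.)
z + D(-1*(-6)) = -391507/7 + sqrt(-18 - 1*(-6)) = -391507/7 + sqrt(-18 + 6) = -391507/7 + sqrt(-12) = -391507/7 + 2*I*sqrt(3)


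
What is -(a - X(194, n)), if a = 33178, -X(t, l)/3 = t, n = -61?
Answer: -33760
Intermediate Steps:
X(t, l) = -3*t
-(a - X(194, n)) = -(33178 - (-3)*194) = -(33178 - 1*(-582)) = -(33178 + 582) = -1*33760 = -33760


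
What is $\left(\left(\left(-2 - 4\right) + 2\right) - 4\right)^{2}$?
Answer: $64$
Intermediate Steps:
$\left(\left(\left(-2 - 4\right) + 2\right) - 4\right)^{2} = \left(\left(-6 + 2\right) - 4\right)^{2} = \left(-4 - 4\right)^{2} = \left(-8\right)^{2} = 64$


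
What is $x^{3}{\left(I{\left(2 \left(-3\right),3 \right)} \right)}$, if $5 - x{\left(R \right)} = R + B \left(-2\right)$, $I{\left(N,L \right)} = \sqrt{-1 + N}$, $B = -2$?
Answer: $\left(1 - i \sqrt{7}\right)^{3} \approx -20.0 + 10.583 i$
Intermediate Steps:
$x{\left(R \right)} = 1 - R$ ($x{\left(R \right)} = 5 - \left(R - -4\right) = 5 - \left(R + 4\right) = 5 - \left(4 + R\right) = 1 - R$)
$x^{3}{\left(I{\left(2 \left(-3\right),3 \right)} \right)} = \left(1 - \sqrt{-1 + 2 \left(-3\right)}\right)^{3} = \left(1 - \sqrt{-1 - 6}\right)^{3} = \left(1 - \sqrt{-7}\right)^{3} = \left(1 - i \sqrt{7}\right)^{3}$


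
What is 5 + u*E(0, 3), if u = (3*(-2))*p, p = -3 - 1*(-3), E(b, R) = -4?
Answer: 5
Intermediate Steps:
p = 0 (p = -3 + 3 = 0)
u = 0 (u = (3*(-2))*0 = -6*0 = 0)
5 + u*E(0, 3) = 5 + 0*(-4) = 5 + 0 = 5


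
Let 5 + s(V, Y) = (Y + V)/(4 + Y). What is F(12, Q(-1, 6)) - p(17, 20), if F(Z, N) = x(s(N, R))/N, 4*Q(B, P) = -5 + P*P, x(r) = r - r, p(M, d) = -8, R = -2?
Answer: 8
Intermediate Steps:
s(V, Y) = -5 + (V + Y)/(4 + Y) (s(V, Y) = -5 + (Y + V)/(4 + Y) = -5 + (V + Y)/(4 + Y))
x(r) = 0
Q(B, P) = -5/4 + P²/4 (Q(B, P) = (-5 + P*P)/4 = (-5 + P²)/4 = -5/4 + P²/4)
F(Z, N) = 0 (F(Z, N) = 0/N = 0)
F(12, Q(-1, 6)) - p(17, 20) = 0 - 1*(-8) = 0 + 8 = 8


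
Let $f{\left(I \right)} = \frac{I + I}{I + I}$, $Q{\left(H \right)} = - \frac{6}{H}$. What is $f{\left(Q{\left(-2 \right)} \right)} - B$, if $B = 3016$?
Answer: $-3015$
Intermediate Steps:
$f{\left(I \right)} = 1$ ($f{\left(I \right)} = \frac{2 I}{2 I} = 2 I \frac{1}{2 I} = 1$)
$f{\left(Q{\left(-2 \right)} \right)} - B = 1 - 3016 = -3015$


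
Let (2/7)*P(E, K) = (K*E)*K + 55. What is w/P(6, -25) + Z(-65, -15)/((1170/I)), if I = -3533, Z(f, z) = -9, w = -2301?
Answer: 18700639/692510 ≈ 27.004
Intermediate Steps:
P(E, K) = 385/2 + 7*E*K**2/2 (P(E, K) = 7*((K*E)*K + 55)/2 = 7*((E*K)*K + 55)/2 = 7*(E*K**2 + 55)/2 = 7*(55 + E*K**2)/2 = 385/2 + 7*E*K**2/2)
w/P(6, -25) + Z(-65, -15)/((1170/I)) = -2301/(385/2 + (7/2)*6*(-25)**2) - 9/(1170/(-3533)) = -2301/(385/2 + (7/2)*6*625) - 9/(1170*(-1/3533)) = -2301/(385/2 + 13125) - 9/(-1170/3533) = -2301/26635/2 - 9*(-3533/1170) = -2301*2/26635 + 3533/130 = -4602/26635 + 3533/130 = 18700639/692510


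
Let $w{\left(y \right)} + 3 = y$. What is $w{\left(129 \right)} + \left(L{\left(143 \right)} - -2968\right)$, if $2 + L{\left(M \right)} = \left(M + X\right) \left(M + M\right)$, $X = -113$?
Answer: $11672$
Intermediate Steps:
$L{\left(M \right)} = -2 + 2 M \left(-113 + M\right)$ ($L{\left(M \right)} = -2 + \left(M - 113\right) \left(M + M\right) = -2 + \left(-113 + M\right) 2 M = -2 + 2 M \left(-113 + M\right)$)
$w{\left(y \right)} = -3 + y$
$w{\left(129 \right)} + \left(L{\left(143 \right)} - -2968\right) = \left(-3 + 129\right) - -11546 = 126 + \left(\left(-2 - 32318 + 2 \cdot 20449\right) + 2968\right) = 126 + \left(\left(-2 - 32318 + 40898\right) + 2968\right) = 126 + \left(8578 + 2968\right) = 126 + 11546 = 11672$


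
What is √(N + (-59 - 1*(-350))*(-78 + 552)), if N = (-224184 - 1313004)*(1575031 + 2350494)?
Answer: I*√6034269785766 ≈ 2.4565e+6*I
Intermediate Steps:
N = -6034269923700 (N = -1537188*3925525 = -6034269923700)
√(N + (-59 - 1*(-350))*(-78 + 552)) = √(-6034269923700 + (-59 - 1*(-350))*(-78 + 552)) = √(-6034269923700 + (-59 + 350)*474) = √(-6034269923700 + 291*474) = √(-6034269923700 + 137934) = √(-6034269785766) = I*√6034269785766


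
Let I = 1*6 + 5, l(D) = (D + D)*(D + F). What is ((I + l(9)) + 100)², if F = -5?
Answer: 33489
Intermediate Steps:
l(D) = 2*D*(-5 + D) (l(D) = (D + D)*(D - 5) = (2*D)*(-5 + D) = 2*D*(-5 + D))
I = 11 (I = 6 + 5 = 11)
((I + l(9)) + 100)² = ((11 + 2*9*(-5 + 9)) + 100)² = ((11 + 2*9*4) + 100)² = ((11 + 72) + 100)² = (83 + 100)² = 183² = 33489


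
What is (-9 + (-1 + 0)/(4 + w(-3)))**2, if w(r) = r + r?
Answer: 289/4 ≈ 72.250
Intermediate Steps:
w(r) = 2*r
(-9 + (-1 + 0)/(4 + w(-3)))**2 = (-9 + (-1 + 0)/(4 + 2*(-3)))**2 = (-9 - 1/(4 - 6))**2 = (-9 - 1/(-2))**2 = (-9 - 1*(-1/2))**2 = (-9 + 1/2)**2 = (-17/2)**2 = 289/4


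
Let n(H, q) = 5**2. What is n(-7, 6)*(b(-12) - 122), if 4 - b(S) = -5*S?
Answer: -4450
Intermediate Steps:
n(H, q) = 25
b(S) = 4 + 5*S (b(S) = 4 - (-5)*S = 4 + 5*S)
n(-7, 6)*(b(-12) - 122) = 25*((4 + 5*(-12)) - 122) = 25*((4 - 60) - 122) = 25*(-56 - 122) = 25*(-178) = -4450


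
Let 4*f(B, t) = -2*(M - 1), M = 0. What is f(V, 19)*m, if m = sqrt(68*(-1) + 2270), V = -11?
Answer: sqrt(2202)/2 ≈ 23.463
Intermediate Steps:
f(B, t) = 1/2 (f(B, t) = (-2*(0 - 1))/4 = (-2*(-1))/4 = (1/4)*2 = 1/2)
m = sqrt(2202) (m = sqrt(-68 + 2270) = sqrt(2202) ≈ 46.925)
f(V, 19)*m = sqrt(2202)/2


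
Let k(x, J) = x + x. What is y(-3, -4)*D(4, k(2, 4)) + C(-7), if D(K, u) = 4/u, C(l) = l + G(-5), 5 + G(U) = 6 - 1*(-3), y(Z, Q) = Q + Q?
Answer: -11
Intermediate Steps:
y(Z, Q) = 2*Q
G(U) = 4 (G(U) = -5 + (6 - 1*(-3)) = -5 + (6 + 3) = -5 + 9 = 4)
k(x, J) = 2*x
C(l) = 4 + l (C(l) = l + 4 = 4 + l)
y(-3, -4)*D(4, k(2, 4)) + C(-7) = (2*(-4))*(4/((2*2))) + (4 - 7) = -32/4 - 3 = -8*1 - 3 = -8 - 3 = -11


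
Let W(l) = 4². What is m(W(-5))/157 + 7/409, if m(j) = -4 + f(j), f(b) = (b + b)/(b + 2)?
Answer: 1711/577917 ≈ 0.0029606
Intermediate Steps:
W(l) = 16
f(b) = 2*b/(2 + b) (f(b) = (2*b)/(2 + b) = 2*b/(2 + b))
m(j) = -4 + 2*j/(2 + j)
m(W(-5))/157 + 7/409 = (2*(-4 - 1*16)/(2 + 16))/157 + 7/409 = (2*(-4 - 16)/18)*(1/157) + 7*(1/409) = (2*(1/18)*(-20))*(1/157) + 7/409 = -20/9*1/157 + 7/409 = -20/1413 + 7/409 = 1711/577917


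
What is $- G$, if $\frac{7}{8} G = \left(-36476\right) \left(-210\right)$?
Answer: $-8754240$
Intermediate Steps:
$G = 8754240$ ($G = \frac{8 \left(\left(-36476\right) \left(-210\right)\right)}{7} = \frac{8}{7} \cdot 7659960 = 8754240$)
$- G = \left(-1\right) 8754240 = -8754240$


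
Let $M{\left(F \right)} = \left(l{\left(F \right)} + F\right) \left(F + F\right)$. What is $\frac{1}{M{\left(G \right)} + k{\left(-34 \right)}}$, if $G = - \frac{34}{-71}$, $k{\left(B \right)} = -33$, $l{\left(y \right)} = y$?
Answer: $- \frac{5041}{161729} \approx -0.031169$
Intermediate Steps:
$G = \frac{34}{71}$ ($G = \left(-34\right) \left(- \frac{1}{71}\right) = \frac{34}{71} \approx 0.47887$)
$M{\left(F \right)} = 4 F^{2}$ ($M{\left(F \right)} = \left(F + F\right) \left(F + F\right) = 2 F 2 F = 4 F^{2}$)
$\frac{1}{M{\left(G \right)} + k{\left(-34 \right)}} = \frac{1}{4 \left(\frac{34}{71}\right)^{2} - 33} = \frac{1}{4 \cdot \frac{1156}{5041} - 33} = \frac{1}{\frac{4624}{5041} - 33} = \frac{1}{- \frac{161729}{5041}} = - \frac{5041}{161729}$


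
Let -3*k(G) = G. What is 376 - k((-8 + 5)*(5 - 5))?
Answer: 376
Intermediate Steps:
k(G) = -G/3
376 - k((-8 + 5)*(5 - 5)) = 376 - (-1)*(-8 + 5)*(5 - 5)/3 = 376 - (-1)*(-3*0)/3 = 376 - (-1)*0/3 = 376 - 1*0 = 376 + 0 = 376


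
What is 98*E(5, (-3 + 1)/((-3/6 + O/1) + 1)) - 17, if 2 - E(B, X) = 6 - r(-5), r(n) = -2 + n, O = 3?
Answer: -1095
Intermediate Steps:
E(B, X) = -11 (E(B, X) = 2 - (6 - (-2 - 5)) = 2 - (6 - 1*(-7)) = 2 - (6 + 7) = 2 - 1*13 = 2 - 13 = -11)
98*E(5, (-3 + 1)/((-3/6 + O/1) + 1)) - 17 = 98*(-11) - 17 = -1078 - 17 = -1095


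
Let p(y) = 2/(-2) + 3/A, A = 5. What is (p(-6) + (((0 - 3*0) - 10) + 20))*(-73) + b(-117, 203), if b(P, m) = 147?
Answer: -2769/5 ≈ -553.80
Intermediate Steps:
p(y) = -⅖ (p(y) = 2/(-2) + 3/5 = 2*(-½) + 3*(⅕) = -1 + ⅗ = -⅖)
(p(-6) + (((0 - 3*0) - 10) + 20))*(-73) + b(-117, 203) = (-⅖ + (((0 - 3*0) - 10) + 20))*(-73) + 147 = (-⅖ + (((0 + 0) - 10) + 20))*(-73) + 147 = (-⅖ + ((0 - 10) + 20))*(-73) + 147 = (-⅖ + (-10 + 20))*(-73) + 147 = (-⅖ + 10)*(-73) + 147 = (48/5)*(-73) + 147 = -3504/5 + 147 = -2769/5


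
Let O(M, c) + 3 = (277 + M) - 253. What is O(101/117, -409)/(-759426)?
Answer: -1279/44426421 ≈ -2.8789e-5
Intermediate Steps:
O(M, c) = 21 + M (O(M, c) = -3 + ((277 + M) - 253) = -3 + (24 + M) = 21 + M)
O(101/117, -409)/(-759426) = (21 + 101/117)/(-759426) = (21 + 101*(1/117))*(-1/759426) = (21 + 101/117)*(-1/759426) = (2558/117)*(-1/759426) = -1279/44426421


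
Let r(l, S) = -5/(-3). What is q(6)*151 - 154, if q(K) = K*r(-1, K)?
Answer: 1356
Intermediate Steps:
r(l, S) = 5/3 (r(l, S) = -5*(-1/3) = 5/3)
q(K) = 5*K/3 (q(K) = K*(5/3) = 5*K/3)
q(6)*151 - 154 = ((5/3)*6)*151 - 154 = 10*151 - 154 = 1510 - 154 = 1356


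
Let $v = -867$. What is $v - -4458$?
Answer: $3591$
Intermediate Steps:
$v - -4458 = -867 - -4458 = -867 + 4458 = 3591$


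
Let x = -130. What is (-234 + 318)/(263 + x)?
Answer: 12/19 ≈ 0.63158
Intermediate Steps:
(-234 + 318)/(263 + x) = (-234 + 318)/(263 - 130) = 84/133 = 84*(1/133) = 12/19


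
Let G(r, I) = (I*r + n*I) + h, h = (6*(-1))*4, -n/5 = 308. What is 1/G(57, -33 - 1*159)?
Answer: 1/284712 ≈ 3.5123e-6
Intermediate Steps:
n = -1540 (n = -5*308 = -1540)
h = -24 (h = -6*4 = -24)
G(r, I) = -24 - 1540*I + I*r (G(r, I) = (I*r - 1540*I) - 24 = (-1540*I + I*r) - 24 = -24 - 1540*I + I*r)
1/G(57, -33 - 1*159) = 1/(-24 - 1540*(-33 - 1*159) + (-33 - 1*159)*57) = 1/(-24 - 1540*(-33 - 159) + (-33 - 159)*57) = 1/(-24 - 1540*(-192) - 192*57) = 1/(-24 + 295680 - 10944) = 1/284712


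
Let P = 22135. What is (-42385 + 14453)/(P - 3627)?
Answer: -6983/4627 ≈ -1.5092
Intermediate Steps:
(-42385 + 14453)/(P - 3627) = (-42385 + 14453)/(22135 - 3627) = -27932/18508 = -27932*1/18508 = -6983/4627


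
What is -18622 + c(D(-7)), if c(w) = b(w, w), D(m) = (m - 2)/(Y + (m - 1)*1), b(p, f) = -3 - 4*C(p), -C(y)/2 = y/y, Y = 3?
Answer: -18617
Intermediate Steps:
C(y) = -2 (C(y) = -2*y/y = -2*1 = -2)
b(p, f) = 5 (b(p, f) = -3 - 4*(-2) = -3 + 8 = 5)
D(m) = (-2 + m)/(2 + m) (D(m) = (m - 2)/(3 + (m - 1)*1) = (-2 + m)/(3 + (-1 + m)*1) = (-2 + m)/(3 + (-1 + m)) = (-2 + m)/(2 + m))
c(w) = 5
-18622 + c(D(-7)) = -18622 + 5 = -18617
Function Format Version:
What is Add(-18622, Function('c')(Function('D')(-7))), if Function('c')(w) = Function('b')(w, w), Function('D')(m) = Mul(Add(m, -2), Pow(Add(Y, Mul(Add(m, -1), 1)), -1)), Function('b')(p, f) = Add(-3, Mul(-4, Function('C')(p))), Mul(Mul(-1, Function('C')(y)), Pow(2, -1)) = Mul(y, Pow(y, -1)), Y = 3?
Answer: -18617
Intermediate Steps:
Function('C')(y) = -2 (Function('C')(y) = Mul(-2, Mul(y, Pow(y, -1))) = Mul(-2, 1) = -2)
Function('b')(p, f) = 5 (Function('b')(p, f) = Add(-3, Mul(-4, -2)) = Add(-3, 8) = 5)
Function('D')(m) = Mul(Pow(Add(2, m), -1), Add(-2, m)) (Function('D')(m) = Mul(Add(m, -2), Pow(Add(3, Mul(Add(m, -1), 1)), -1)) = Mul(Add(-2, m), Pow(Add(3, Mul(Add(-1, m), 1)), -1)) = Mul(Add(-2, m), Pow(Add(3, Add(-1, m)), -1)) = Mul(Add(-2, m), Pow(Add(2, m), -1)) = Mul(Pow(Add(2, m), -1), Add(-2, m)))
Function('c')(w) = 5
Add(-18622, Function('c')(Function('D')(-7))) = Add(-18622, 5) = -18617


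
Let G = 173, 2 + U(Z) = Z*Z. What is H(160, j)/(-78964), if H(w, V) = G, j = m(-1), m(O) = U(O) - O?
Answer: -173/78964 ≈ -0.0021909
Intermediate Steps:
U(Z) = -2 + Z**2 (U(Z) = -2 + Z*Z = -2 + Z**2)
m(O) = -2 + O**2 - O (m(O) = (-2 + O**2) - O = -2 + O**2 - O)
j = 0 (j = -2 + (-1)**2 - 1*(-1) = -2 + 1 + 1 = 0)
H(w, V) = 173
H(160, j)/(-78964) = 173/(-78964) = 173*(-1/78964) = -173/78964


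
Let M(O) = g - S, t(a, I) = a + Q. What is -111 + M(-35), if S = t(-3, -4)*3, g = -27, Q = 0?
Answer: -129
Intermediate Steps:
t(a, I) = a (t(a, I) = a + 0 = a)
S = -9 (S = -3*3 = -9)
M(O) = -18 (M(O) = -27 - 1*(-9) = -27 + 9 = -18)
-111 + M(-35) = -111 - 18 = -129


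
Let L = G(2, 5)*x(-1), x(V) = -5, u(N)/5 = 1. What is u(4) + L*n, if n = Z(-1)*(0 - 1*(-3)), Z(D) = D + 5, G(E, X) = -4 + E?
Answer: 125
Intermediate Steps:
u(N) = 5 (u(N) = 5*1 = 5)
Z(D) = 5 + D
n = 12 (n = (5 - 1)*(0 - 1*(-3)) = 4*(0 + 3) = 4*3 = 12)
L = 10 (L = (-4 + 2)*(-5) = -2*(-5) = 10)
u(4) + L*n = 5 + 10*12 = 5 + 120 = 125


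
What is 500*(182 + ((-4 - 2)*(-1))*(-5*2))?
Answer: 61000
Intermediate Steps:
500*(182 + ((-4 - 2)*(-1))*(-5*2)) = 500*(182 - 6*(-1)*(-10)) = 500*(182 + 6*(-10)) = 500*(182 - 60) = 500*122 = 61000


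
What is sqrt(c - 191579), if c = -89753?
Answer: 2*I*sqrt(70333) ≈ 530.41*I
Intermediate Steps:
sqrt(c - 191579) = sqrt(-89753 - 191579) = sqrt(-281332) = 2*I*sqrt(70333)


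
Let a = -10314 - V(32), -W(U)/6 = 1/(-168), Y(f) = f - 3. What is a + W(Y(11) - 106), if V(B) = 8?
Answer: -289015/28 ≈ -10322.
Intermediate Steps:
Y(f) = -3 + f
W(U) = 1/28 (W(U) = -6/(-168) = -6*(-1/168) = 1/28)
a = -10322 (a = -10314 - 1*8 = -10314 - 8 = -10322)
a + W(Y(11) - 106) = -10322 + 1/28 = -289015/28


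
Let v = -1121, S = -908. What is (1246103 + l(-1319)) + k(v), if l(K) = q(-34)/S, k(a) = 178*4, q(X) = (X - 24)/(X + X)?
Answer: 38491672651/30872 ≈ 1.2468e+6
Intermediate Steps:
q(X) = (-24 + X)/(2*X) (q(X) = (-24 + X)/((2*X)) = (-24 + X)*(1/(2*X)) = (-24 + X)/(2*X))
k(a) = 712
l(K) = -29/30872 (l(K) = ((1/2)*(-24 - 34)/(-34))/(-908) = ((1/2)*(-1/34)*(-58))*(-1/908) = (29/34)*(-1/908) = -29/30872)
(1246103 + l(-1319)) + k(v) = (1246103 - 29/30872) + 712 = 38469691787/30872 + 712 = 38491672651/30872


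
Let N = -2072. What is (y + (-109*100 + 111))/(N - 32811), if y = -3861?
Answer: 14650/34883 ≈ 0.41998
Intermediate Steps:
(y + (-109*100 + 111))/(N - 32811) = (-3861 + (-109*100 + 111))/(-2072 - 32811) = (-3861 + (-10900 + 111))/(-34883) = (-3861 - 10789)*(-1/34883) = -14650*(-1/34883) = 14650/34883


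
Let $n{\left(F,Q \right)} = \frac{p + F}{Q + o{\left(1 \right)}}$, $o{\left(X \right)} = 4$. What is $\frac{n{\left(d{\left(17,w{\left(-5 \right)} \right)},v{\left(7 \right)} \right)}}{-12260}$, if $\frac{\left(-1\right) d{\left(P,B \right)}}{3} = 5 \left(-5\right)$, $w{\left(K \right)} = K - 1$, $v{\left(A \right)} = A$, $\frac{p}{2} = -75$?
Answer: $\frac{15}{26972} \approx 0.00055613$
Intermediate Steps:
$p = -150$ ($p = 2 \left(-75\right) = -150$)
$w{\left(K \right)} = -1 + K$
$d{\left(P,B \right)} = 75$ ($d{\left(P,B \right)} = - 3 \cdot 5 \left(-5\right) = \left(-3\right) \left(-25\right) = 75$)
$n{\left(F,Q \right)} = \frac{-150 + F}{4 + Q}$ ($n{\left(F,Q \right)} = \frac{-150 + F}{Q + 4} = \frac{-150 + F}{4 + Q}$)
$\frac{n{\left(d{\left(17,w{\left(-5 \right)} \right)},v{\left(7 \right)} \right)}}{-12260} = \frac{\frac{1}{4 + 7} \left(-150 + 75\right)}{-12260} = \frac{1}{11} \left(-75\right) \left(- \frac{1}{12260}\right) = \left(- \frac{75}{11}\right) \left(- \frac{1}{12260}\right) = \frac{15}{26972}$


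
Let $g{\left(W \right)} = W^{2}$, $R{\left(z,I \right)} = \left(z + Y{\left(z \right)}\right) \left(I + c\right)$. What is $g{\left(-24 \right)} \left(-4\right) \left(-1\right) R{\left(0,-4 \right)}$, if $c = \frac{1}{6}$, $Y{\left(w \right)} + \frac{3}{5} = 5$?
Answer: $- \frac{194304}{5} \approx -38861.0$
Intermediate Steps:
$Y{\left(w \right)} = \frac{22}{5}$ ($Y{\left(w \right)} = - \frac{3}{5} + 5 = \frac{22}{5}$)
$c = \frac{1}{6} \approx 0.16667$
$R{\left(z,I \right)} = \left(\frac{1}{6} + I\right) \left(\frac{22}{5} + z\right)$ ($R{\left(z,I \right)} = \left(z + \frac{22}{5}\right) \left(I + \frac{1}{6}\right) = \left(\frac{22}{5} + z\right) \left(\frac{1}{6} + I\right) = \left(\frac{1}{6} + I\right) \left(\frac{22}{5} + z\right)$)
$g{\left(-24 \right)} \left(-4\right) \left(-1\right) R{\left(0,-4 \right)} = \left(-24\right)^{2} \left(-4\right) \left(-1\right) \left(\frac{11}{15} + \frac{1}{6} \cdot 0 + \frac{22}{5} \left(-4\right) - 0\right) = 576 \cdot 4 \left(\frac{11}{15} + 0 - \frac{88}{5} + 0\right) = 576 \cdot 4 \left(- \frac{253}{15}\right) = 576 \left(- \frac{1012}{15}\right) = - \frac{194304}{5}$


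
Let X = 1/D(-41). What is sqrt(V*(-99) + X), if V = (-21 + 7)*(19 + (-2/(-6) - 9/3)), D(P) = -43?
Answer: sqrt(41857619)/43 ≈ 150.46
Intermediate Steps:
V = -686/3 (V = -14*(19 + (-2*(-1/6) - 9*1/3)) = -14*(19 + (1/3 - 3)) = -14*(19 - 8/3) = -14*49/3 = -686/3 ≈ -228.67)
X = -1/43 (X = 1/(-43) = -1/43 ≈ -0.023256)
sqrt(V*(-99) + X) = sqrt(-686/3*(-99) - 1/43) = sqrt(22638 - 1/43) = sqrt(973433/43) = sqrt(41857619)/43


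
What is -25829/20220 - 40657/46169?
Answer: -5977993/2770140 ≈ -2.1580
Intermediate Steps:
-25829/20220 - 40657/46169 = -5977993/2770140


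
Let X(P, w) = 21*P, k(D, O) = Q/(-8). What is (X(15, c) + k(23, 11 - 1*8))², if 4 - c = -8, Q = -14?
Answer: 1605289/16 ≈ 1.0033e+5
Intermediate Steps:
c = 12 (c = 4 - 1*(-8) = 4 + 8 = 12)
k(D, O) = 7/4 (k(D, O) = -14/(-8) = -14*(-⅛) = 7/4)
(X(15, c) + k(23, 11 - 1*8))² = (21*15 + 7/4)² = (315 + 7/4)² = (1267/4)² = 1605289/16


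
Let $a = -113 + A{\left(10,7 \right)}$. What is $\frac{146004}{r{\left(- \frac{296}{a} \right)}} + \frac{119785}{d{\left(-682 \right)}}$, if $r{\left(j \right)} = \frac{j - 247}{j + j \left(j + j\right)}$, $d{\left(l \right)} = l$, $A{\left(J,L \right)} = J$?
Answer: $- \frac{4158949681627}{353267134} \approx -11773.0$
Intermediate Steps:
$a = -103$ ($a = -113 + 10 = -103$)
$r{\left(j \right)} = \frac{-247 + j}{j + 2 j^{2}}$ ($r{\left(j \right)} = \frac{-247 + j}{j + j 2 j} = \frac{-247 + j}{j + 2 j^{2}}$)
$\frac{146004}{r{\left(- \frac{296}{a} \right)}} + \frac{119785}{d{\left(-682 \right)}} = \frac{146004}{\frac{1}{\left(-296\right) \frac{1}{-103}} \frac{1}{1 + 2 \left(- \frac{296}{-103}\right)} \left(-247 - \frac{296}{-103}\right)} + \frac{119785}{-682} = \frac{146004}{\frac{1}{\left(-296\right) \left(- \frac{1}{103}\right)} \frac{1}{1 + 2 \left(\left(-296\right) \left(- \frac{1}{103}\right)\right)} \left(-247 - - \frac{296}{103}\right)} + 119785 \left(- \frac{1}{682}\right) = \frac{146004}{\frac{1}{\frac{296}{103}} \frac{1}{1 + 2 \cdot \frac{296}{103}} \left(-247 + \frac{296}{103}\right)} - \frac{119785}{682} = \frac{146004}{\frac{103}{296} \frac{1}{1 + \frac{592}{103}} \left(- \frac{25145}{103}\right)} - \frac{119785}{682} = \frac{146004}{\frac{103}{296} \frac{1}{\frac{695}{103}} \left(- \frac{25145}{103}\right)} - \frac{119785}{682} = \frac{146004}{\frac{103}{296} \cdot \frac{103}{695} \left(- \frac{25145}{103}\right)} - \frac{119785}{682} = \frac{146004}{- \frac{517987}{41144}} - \frac{119785}{682} = 146004 \left(- \frac{41144}{517987}\right) - \frac{119785}{682} = - \frac{6007188576}{517987} - \frac{119785}{682} = - \frac{4158949681627}{353267134}$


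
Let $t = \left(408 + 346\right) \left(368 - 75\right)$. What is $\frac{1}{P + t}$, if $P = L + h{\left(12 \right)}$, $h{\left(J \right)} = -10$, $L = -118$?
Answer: $\frac{1}{220794} \approx 4.5291 \cdot 10^{-6}$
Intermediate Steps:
$t = 220922$ ($t = 754 \cdot 293 = 220922$)
$P = -128$ ($P = -118 - 10 = -128$)
$\frac{1}{P + t} = \frac{1}{-128 + 220922} = \frac{1}{220794}$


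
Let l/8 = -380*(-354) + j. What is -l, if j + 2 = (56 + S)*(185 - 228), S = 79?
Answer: -1029704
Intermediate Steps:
j = -5807 (j = -2 + (56 + 79)*(185 - 228) = -2 + 135*(-43) = -2 - 5805 = -5807)
l = 1029704 (l = 8*(-380*(-354) - 5807) = 8*(134520 - 5807) = 8*128713 = 1029704)
-l = -1*1029704 = -1029704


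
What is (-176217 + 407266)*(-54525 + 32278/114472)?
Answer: -721052349852289/57236 ≈ -1.2598e+10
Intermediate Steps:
(-176217 + 407266)*(-54525 + 32278/114472) = 231049*(-54525 + 32278*(1/114472)) = 231049*(-54525 + 16139/57236) = 231049*(-3120776761/57236) = -721052349852289/57236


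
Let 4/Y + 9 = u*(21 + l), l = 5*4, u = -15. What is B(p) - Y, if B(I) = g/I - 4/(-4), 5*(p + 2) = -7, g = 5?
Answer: -1231/2652 ≈ -0.46418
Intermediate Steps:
p = -17/5 (p = -2 + (1/5)*(-7) = -2 - 7/5 = -17/5 ≈ -3.4000)
l = 20
B(I) = 1 + 5/I (B(I) = 5/I - 4/(-4) = 5/I - 4*(-1/4) = 5/I + 1 = 1 + 5/I)
Y = -1/156 (Y = 4/(-9 - 15*(21 + 20)) = 4/(-9 - 15*41) = 4/(-9 - 615) = 4/(-624) = 4*(-1/624) = -1/156 ≈ -0.0064103)
B(p) - Y = (5 - 17/5)/(-17/5) - 1*(-1/156) = -5/17*8/5 + 1/156 = -8/17 + 1/156 = -1231/2652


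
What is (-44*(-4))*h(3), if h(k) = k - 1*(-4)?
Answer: 1232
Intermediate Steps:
h(k) = 4 + k (h(k) = k + 4 = 4 + k)
(-44*(-4))*h(3) = (-44*(-4))*(4 + 3) = 176*7 = 1232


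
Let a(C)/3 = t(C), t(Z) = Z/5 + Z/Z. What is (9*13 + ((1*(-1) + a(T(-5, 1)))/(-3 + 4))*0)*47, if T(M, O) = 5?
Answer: 5499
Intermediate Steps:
t(Z) = 1 + Z/5 (t(Z) = Z*(1/5) + 1 = Z/5 + 1 = 1 + Z/5)
a(C) = 3 + 3*C/5 (a(C) = 3*(1 + C/5) = 3 + 3*C/5)
(9*13 + ((1*(-1) + a(T(-5, 1)))/(-3 + 4))*0)*47 = (9*13 + ((1*(-1) + (3 + (3/5)*5))/(-3 + 4))*0)*47 = (117 + ((-1 + (3 + 3))/1)*0)*47 = (117 + ((-1 + 6)*1)*0)*47 = (117 + (5*1)*0)*47 = (117 + 5*0)*47 = (117 + 0)*47 = 117*47 = 5499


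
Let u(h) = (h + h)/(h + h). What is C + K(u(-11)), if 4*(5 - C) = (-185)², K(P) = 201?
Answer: -33401/4 ≈ -8350.3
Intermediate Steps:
u(h) = 1 (u(h) = (2*h)/((2*h)) = (2*h)*(1/(2*h)) = 1)
C = -34205/4 (C = 5 - ¼*(-185)² = 5 - ¼*34225 = 5 - 34225/4 = -34205/4 ≈ -8551.3)
C + K(u(-11)) = -34205/4 + 201 = -33401/4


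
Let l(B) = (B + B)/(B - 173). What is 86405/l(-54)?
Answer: 19613935/108 ≈ 1.8161e+5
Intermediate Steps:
l(B) = 2*B/(-173 + B) (l(B) = (2*B)/(-173 + B) = 2*B/(-173 + B))
86405/l(-54) = 86405/((2*(-54)/(-173 - 54))) = 86405/((2*(-54)/(-227))) = 86405/((2*(-54)*(-1/227))) = 86405/(108/227) = 86405*(227/108) = 19613935/108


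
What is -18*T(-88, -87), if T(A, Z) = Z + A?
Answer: 3150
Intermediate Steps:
T(A, Z) = A + Z
-18*T(-88, -87) = -18*(-88 - 87) = -18*(-175) = 3150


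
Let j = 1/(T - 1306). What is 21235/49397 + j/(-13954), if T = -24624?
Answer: 7683401066097/17873179186340 ≈ 0.42988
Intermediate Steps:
j = -1/25930 (j = 1/(-24624 - 1306) = 1/(-25930) = -1/25930 ≈ -3.8565e-5)
21235/49397 + j/(-13954) = 21235/49397 - 1/25930/(-13954) = 21235*(1/49397) - 1/25930*(-1/13954) = 21235/49397 + 1/361827220 = 7683401066097/17873179186340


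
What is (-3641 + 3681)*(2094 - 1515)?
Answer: 23160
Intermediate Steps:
(-3641 + 3681)*(2094 - 1515) = 40*579 = 23160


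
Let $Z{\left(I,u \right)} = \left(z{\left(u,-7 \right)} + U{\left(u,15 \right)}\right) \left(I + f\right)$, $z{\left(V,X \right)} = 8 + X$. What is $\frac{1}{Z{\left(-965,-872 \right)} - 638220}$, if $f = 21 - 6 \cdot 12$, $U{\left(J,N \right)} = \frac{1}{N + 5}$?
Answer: $- \frac{5}{3196434} \approx -1.5642 \cdot 10^{-6}$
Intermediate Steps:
$U{\left(J,N \right)} = \frac{1}{5 + N}$
$f = -51$ ($f = 21 - 72 = -51$)
$Z{\left(I,u \right)} = - \frac{1071}{20} + \frac{21 I}{20}$ ($Z{\left(I,u \right)} = \left(\left(8 - 7\right) + \frac{1}{5 + 15}\right) \left(I - 51\right) = \left(1 + \frac{1}{20}\right) \left(-51 + I\right) = \frac{21 \left(-51 + I\right)}{20} = - \frac{1071}{20} + \frac{21 I}{20}$)
$\frac{1}{Z{\left(-965,-872 \right)} - 638220} = \frac{1}{\left(- \frac{1071}{20} + \frac{21}{20} \left(-965\right)\right) - 638220} = \frac{1}{\left(- \frac{1071}{20} - \frac{4053}{4}\right) - 638220} = \frac{1}{- \frac{5334}{5} - 638220} = \frac{1}{- \frac{3196434}{5}} = - \frac{5}{3196434}$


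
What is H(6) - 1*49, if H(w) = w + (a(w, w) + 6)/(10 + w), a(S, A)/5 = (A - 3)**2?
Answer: -637/16 ≈ -39.813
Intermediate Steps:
a(S, A) = 5*(-3 + A)**2 (a(S, A) = 5*(A - 3)**2 = 5*(-3 + A)**2)
H(w) = w + (6 + 5*(-3 + w)**2)/(10 + w) (H(w) = w + (5*(-3 + w)**2 + 6)/(10 + w) = w + (6 + 5*(-3 + w)**2)/(10 + w))
H(6) - 1*49 = (51 - 20*6 + 6*6**2)/(10 + 6) - 1*49 = (51 - 120 + 6*36)/16 - 49 = (51 - 120 + 216)/16 - 49 = (1/16)*147 - 49 = 147/16 - 49 = -637/16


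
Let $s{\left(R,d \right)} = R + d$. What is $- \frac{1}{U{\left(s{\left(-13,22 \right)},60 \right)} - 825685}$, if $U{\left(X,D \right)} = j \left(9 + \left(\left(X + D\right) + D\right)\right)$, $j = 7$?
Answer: $\frac{1}{824719} \approx 1.2125 \cdot 10^{-6}$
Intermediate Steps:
$U{\left(X,D \right)} = 63 + 7 X + 14 D$ ($U{\left(X,D \right)} = 7 \left(9 + \left(\left(X + D\right) + D\right)\right) = 7 \left(9 + \left(\left(D + X\right) + D\right)\right) = 7 \left(9 + \left(X + 2 D\right)\right) = 7 \left(9 + X + 2 D\right) = 63 + 7 X + 14 D$)
$- \frac{1}{U{\left(s{\left(-13,22 \right)},60 \right)} - 825685} = - \frac{1}{\left(63 + 7 \left(-13 + 22\right) + 14 \cdot 60\right) - 825685} = - \frac{1}{\left(63 + 7 \cdot 9 + 840\right) - 825685} = - \frac{1}{\left(63 + 63 + 840\right) - 825685} = - \frac{1}{966 - 825685} = - \frac{1}{-824719} = \left(-1\right) \left(- \frac{1}{824719}\right) = \frac{1}{824719}$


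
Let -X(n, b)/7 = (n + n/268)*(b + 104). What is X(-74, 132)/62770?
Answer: 4110589/2102795 ≈ 1.9548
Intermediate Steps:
X(n, b) = -1883*n*(104 + b)/268 (X(n, b) = -7*(n + n/268)*(b + 104) = -7*(n + n*(1/268))*(104 + b) = -7*(n + n/268)*(104 + b) = -7*269*n/268*(104 + b) = -1883*n*(104 + b)/268)
X(-74, 132)/62770 = -1883/268*(-74)*(104 + 132)/62770 = -1883/268*(-74)*236*(1/62770) = (8221178/67)*(1/62770) = 4110589/2102795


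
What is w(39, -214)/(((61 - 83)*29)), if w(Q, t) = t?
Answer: 107/319 ≈ 0.33542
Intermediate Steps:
w(39, -214)/(((61 - 83)*29)) = -214*1/(29*(61 - 83)) = -214/((-22*29)) = -214/(-638) = -214*(-1/638) = 107/319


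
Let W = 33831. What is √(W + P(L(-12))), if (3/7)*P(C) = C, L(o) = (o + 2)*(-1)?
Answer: √304689/3 ≈ 184.00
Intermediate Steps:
L(o) = -2 - o (L(o) = (2 + o)*(-1) = -2 - o)
P(C) = 7*C/3
√(W + P(L(-12))) = √(33831 + 7*(-2 - 1*(-12))/3) = √(33831 + 7*(-2 + 12)/3) = √(33831 + (7/3)*10) = √(33831 + 70/3) = √(101563/3) = √304689/3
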